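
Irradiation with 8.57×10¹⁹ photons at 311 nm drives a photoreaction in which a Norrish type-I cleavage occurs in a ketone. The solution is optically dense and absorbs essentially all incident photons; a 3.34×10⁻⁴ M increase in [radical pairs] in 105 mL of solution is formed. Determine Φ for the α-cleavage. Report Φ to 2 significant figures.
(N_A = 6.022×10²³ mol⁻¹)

Product: (3.34×10⁻⁴ M)(0.105 L) = 3.507×10⁻⁵ mol.
Moles of photons: 8.57×10¹⁹ / 6.022×10²³ = 1.423×10⁻⁴ mol.
Φ = 3.507×10⁻⁵ mol / 1.423×10⁻⁴ mol photons = 0.25.

Φ = 0.25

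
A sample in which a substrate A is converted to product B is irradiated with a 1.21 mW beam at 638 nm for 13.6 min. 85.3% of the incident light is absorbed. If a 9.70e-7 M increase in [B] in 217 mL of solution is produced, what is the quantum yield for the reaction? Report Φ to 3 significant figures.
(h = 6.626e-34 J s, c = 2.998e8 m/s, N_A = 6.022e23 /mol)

Φ = 0.0469

Product: (9.70e-7 M)(0.217 L) = 2.105e-7 mol.
Photon energy at 638 nm: hc/λ = (6.626e-34)(2.998e8)/(638e-9) = 3.114e-19 J.
Energy delivered: (1.21 mW)(816 s) = 0.9874 J.
Photons incident: 0.9874 / 3.114e-19 = 3.171e18, i.e. 3.171e18/6.022e23 = 5.266e-6 mol.
Photons absorbed: 0.853 × 5.266e-6 = 4.492e-6 mol.
Φ = 2.105e-7 mol / 4.492e-6 mol photons = 0.0469.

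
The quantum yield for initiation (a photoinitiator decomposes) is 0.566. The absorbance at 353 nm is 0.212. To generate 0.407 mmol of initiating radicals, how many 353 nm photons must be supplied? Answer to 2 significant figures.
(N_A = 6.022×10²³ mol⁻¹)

1.1×10²¹ photons

Product: 0.407 mmol = 4.07×10⁻⁴ mol.
Photons that must be absorbed: 4.07×10⁻⁴ / 0.566 = 7.191×10⁻⁴ mol.
Fraction absorbed: 1 − 10^(−0.212) = 0.3862.
Incident photons needed: 7.191×10⁻⁴ / 0.3862 = 0.001862 mol.
Photon count: 0.001862 × 6.022×10²³ = 1.1×10²¹.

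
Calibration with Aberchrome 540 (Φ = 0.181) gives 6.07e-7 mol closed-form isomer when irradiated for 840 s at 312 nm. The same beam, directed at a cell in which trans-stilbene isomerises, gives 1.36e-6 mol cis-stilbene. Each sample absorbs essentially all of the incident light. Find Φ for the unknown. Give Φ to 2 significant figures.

Φ = 0.41

Photons absorbed by the actinometer: 6.07e-7 / 0.181 = 3.354e-6 mol.
Φ(unknown) = 1.36e-6 / 3.354e-6 = 0.41.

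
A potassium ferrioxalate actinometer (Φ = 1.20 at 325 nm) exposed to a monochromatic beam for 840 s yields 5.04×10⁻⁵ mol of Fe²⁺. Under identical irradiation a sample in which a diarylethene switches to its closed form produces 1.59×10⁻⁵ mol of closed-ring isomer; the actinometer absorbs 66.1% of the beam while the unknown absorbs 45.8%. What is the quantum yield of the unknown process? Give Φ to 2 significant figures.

Photons absorbed by the actinometer: 5.04×10⁻⁵ / 1.20 = 4.200×10⁻⁵ mol.
Incident flux: 4.200×10⁻⁵ / 0.661 = 6.354×10⁻⁵ einstein.
Absorbed by unknown: 0.458 × 6.354×10⁻⁵ = 2.910×10⁻⁵ mol.
Φ(unknown) = 1.59×10⁻⁵ / 2.910×10⁻⁵ = 0.55.

Φ = 0.55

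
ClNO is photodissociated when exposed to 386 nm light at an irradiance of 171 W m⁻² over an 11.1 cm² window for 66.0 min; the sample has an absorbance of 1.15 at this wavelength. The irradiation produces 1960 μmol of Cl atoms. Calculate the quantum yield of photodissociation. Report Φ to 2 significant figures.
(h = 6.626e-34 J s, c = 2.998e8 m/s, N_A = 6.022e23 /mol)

Product: 1960 μmol = 0.00196 mol.
Photon energy at 386 nm: hc/λ = (6.626e-34)(2.998e8)/(386e-9) = 5.146e-19 J.
Energy delivered: (171 W m⁻²)(11.1e-4 m²)(3960 s) = 751.6 J.
Photons incident: 751.6 / 5.146e-19 = 1.461e21, i.e. 1.461e21/6.022e23 = 0.002426 mol.
Fraction absorbed: 1 − 10^(−1.15) = 0.9292.
Photons absorbed: 0.9292 × 0.002426 = 0.002254 mol.
Φ = 0.00196 mol / 0.002254 mol photons = 0.87.

Φ = 0.87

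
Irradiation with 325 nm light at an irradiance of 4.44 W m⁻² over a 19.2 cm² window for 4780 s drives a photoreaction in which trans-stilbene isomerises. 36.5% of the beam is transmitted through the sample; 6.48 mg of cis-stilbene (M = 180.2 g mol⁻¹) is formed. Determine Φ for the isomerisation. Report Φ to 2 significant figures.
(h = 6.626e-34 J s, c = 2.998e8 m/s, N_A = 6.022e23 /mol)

Φ = 0.51

Product: 6.48 mg / 180.2 g mol⁻¹ = 3.596e-5 mol.
Photon energy at 325 nm: hc/λ = (6.626e-34)(2.998e8)/(325e-9) = 6.112e-19 J.
Energy delivered: (4.44 W m⁻²)(19.2e-4 m²)(4780 s) = 40.75 J.
Photons incident: 40.75 / 6.112e-19 = 6.667e19, i.e. 6.667e19/6.022e23 = 1.107e-4 mol.
Fraction absorbed: 1 − 36.5/100 = 0.6350.
Photons absorbed: 0.6350 × 1.107e-4 = 7.029e-5 mol.
Φ = 3.596e-5 mol / 7.029e-5 mol photons = 0.51.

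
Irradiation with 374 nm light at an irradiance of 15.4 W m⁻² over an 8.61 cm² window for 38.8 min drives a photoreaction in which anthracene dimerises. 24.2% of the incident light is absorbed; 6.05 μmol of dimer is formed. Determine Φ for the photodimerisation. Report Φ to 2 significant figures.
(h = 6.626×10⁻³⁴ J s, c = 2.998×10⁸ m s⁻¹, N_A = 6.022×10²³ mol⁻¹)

Product: 6.05 μmol = 6.05×10⁻⁶ mol.
Photon energy at 374 nm: hc/λ = (6.626×10⁻³⁴)(2.998×10⁸)/(374×10⁻⁹) = 5.311×10⁻¹⁹ J.
Energy delivered: (15.4 W m⁻²)(8.61×10⁻⁴ m²)(2328 s) = 30.87 J.
Photons incident: 30.87 / 5.311×10⁻¹⁹ = 5.812×10¹⁹, i.e. 5.812×10¹⁹/6.022×10²³ = 9.651×10⁻⁵ mol.
Photons absorbed: 0.242 × 9.651×10⁻⁵ = 2.336×10⁻⁵ mol.
Φ = 6.05×10⁻⁶ mol / 2.336×10⁻⁵ mol photons = 0.26.

Φ = 0.26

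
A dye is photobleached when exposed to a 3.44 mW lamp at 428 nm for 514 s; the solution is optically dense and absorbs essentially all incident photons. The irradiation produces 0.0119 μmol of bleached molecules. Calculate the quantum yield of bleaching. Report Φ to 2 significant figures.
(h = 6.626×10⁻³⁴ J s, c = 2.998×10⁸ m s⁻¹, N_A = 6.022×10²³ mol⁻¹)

Product: 0.0119 μmol = 1.19×10⁻⁸ mol.
Photon energy at 428 nm: hc/λ = (6.626×10⁻³⁴)(2.998×10⁸)/(428×10⁻⁹) = 4.641×10⁻¹⁹ J.
Energy delivered: (3.44 mW)(514 s) = 1.768 J.
Photons incident: 1.768 / 4.641×10⁻¹⁹ = 3.810×10¹⁸, i.e. 3.810×10¹⁸/6.022×10²³ = 6.327×10⁻⁶ mol.
Φ = 1.19×10⁻⁸ mol / 6.327×10⁻⁶ mol photons = 0.0019.

Φ = 0.0019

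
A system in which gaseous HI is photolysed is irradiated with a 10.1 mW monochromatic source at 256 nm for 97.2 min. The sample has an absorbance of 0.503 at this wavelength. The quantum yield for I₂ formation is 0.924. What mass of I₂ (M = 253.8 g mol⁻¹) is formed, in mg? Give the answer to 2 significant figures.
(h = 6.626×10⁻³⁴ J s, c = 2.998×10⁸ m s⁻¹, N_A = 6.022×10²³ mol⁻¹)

Photon energy at 256 nm: hc/λ = (6.626×10⁻³⁴)(2.998×10⁸)/(256×10⁻⁹) = 7.760×10⁻¹⁹ J.
Energy delivered: (10.1 mW)(5832 s) = 58.90 J.
Photons incident: 58.90 / 7.760×10⁻¹⁹ = 7.590×10¹⁹, i.e. 7.590×10¹⁹/6.022×10²³ = 1.260×10⁻⁴ mol.
Fraction absorbed: 1 − 10^(−0.503) = 0.6859.
Photons absorbed: 0.6859 × 1.260×10⁻⁴ = 8.642×10⁻⁵ mol.
Product: Φ × n_abs = 0.924 × 8.642×10⁻⁵ = 7.985×10⁻⁵ mol.
Mass: 7.985×10⁻⁵ × 253.8 = 0.02027 g = 20 mg.

20 mg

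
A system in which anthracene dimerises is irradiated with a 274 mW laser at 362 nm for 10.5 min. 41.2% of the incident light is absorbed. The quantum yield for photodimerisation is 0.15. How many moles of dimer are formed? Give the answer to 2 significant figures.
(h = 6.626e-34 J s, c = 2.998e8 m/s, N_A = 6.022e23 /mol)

3.2e-5 mol

Photon energy at 362 nm: hc/λ = (6.626e-34)(2.998e8)/(362e-9) = 5.487e-19 J.
Energy delivered: (274 mW)(630 s) = 172.6 J.
Photons incident: 172.6 / 5.487e-19 = 3.146e20, i.e. 3.146e20/6.022e23 = 5.224e-4 mol.
Photons absorbed: 0.412 × 5.224e-4 = 2.152e-4 mol.
Product: Φ × n_abs = 0.15 × 2.152e-4 = 3.228e-5 mol.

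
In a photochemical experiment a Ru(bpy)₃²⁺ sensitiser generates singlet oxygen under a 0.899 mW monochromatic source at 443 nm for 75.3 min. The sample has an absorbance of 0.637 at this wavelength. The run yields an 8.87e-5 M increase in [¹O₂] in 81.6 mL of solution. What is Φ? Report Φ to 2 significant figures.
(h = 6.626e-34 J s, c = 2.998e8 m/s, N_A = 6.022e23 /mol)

Φ = 0.63

Product: (8.87e-5 M)(0.0816 L) = 7.238e-6 mol.
Photon energy at 443 nm: hc/λ = (6.626e-34)(2.998e8)/(443e-9) = 4.484e-19 J.
Energy delivered: (0.899 mW)(4518 s) = 4.062 J.
Photons incident: 4.062 / 4.484e-19 = 9.059e18, i.e. 9.059e18/6.022e23 = 1.504e-5 mol.
Fraction absorbed: 1 − 10^(−0.637) = 0.7693.
Photons absorbed: 0.7693 × 1.504e-5 = 1.157e-5 mol.
Φ = 7.238e-6 mol / 1.157e-5 mol photons = 0.63.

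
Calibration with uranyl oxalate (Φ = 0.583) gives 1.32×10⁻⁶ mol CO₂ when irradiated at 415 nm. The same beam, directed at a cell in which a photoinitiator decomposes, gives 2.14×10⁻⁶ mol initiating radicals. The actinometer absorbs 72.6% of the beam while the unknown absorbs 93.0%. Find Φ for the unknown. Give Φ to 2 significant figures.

Φ = 0.74

Photons absorbed by the actinometer: 1.32×10⁻⁶ / 0.583 = 2.264×10⁻⁶ mol.
Incident flux: 2.264×10⁻⁶ / 0.726 = 3.118×10⁻⁶ einstein.
Absorbed by unknown: 0.930 × 3.118×10⁻⁶ = 2.900×10⁻⁶ mol.
Φ(unknown) = 2.14×10⁻⁶ / 2.900×10⁻⁶ = 0.74.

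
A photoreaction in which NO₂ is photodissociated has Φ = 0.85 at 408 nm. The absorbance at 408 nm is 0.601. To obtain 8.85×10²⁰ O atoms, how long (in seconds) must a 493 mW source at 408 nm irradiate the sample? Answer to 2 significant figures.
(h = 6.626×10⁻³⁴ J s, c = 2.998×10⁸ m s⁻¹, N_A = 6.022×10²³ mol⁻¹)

t ≈ 1400 s

Product: 8.85×10²⁰ / 6.022×10²³ = 0.001470 mol.
Photons that must be absorbed: 0.001470 / 0.85 = 0.001729 mol.
Fraction absorbed: 1 − 10^(−0.601) = 0.7494.
Incident photons needed: 0.001729 / 0.7494 = 0.002307 mol.
Photon energy: hc/λ = 4.869×10⁻¹⁹ J; per mole, 2.932×10⁵ J mol⁻¹.
Energy required: 0.002307 × 2.932×10⁵ = 676.4 J.
Time: 676.4 J / 0.493 W = 1400 s.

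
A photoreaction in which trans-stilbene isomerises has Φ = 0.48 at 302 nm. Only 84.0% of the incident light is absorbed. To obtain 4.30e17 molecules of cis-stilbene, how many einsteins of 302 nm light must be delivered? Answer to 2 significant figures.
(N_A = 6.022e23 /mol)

1.8e-6 einstein

Product: 4.30e17 / 6.022e23 = 7.140e-7 mol.
Photons that must be absorbed: 7.140e-7 / 0.48 = 1.488e-6 mol.
Incident photons needed: 1.488e-6 / 0.840 = 1.771e-6 mol.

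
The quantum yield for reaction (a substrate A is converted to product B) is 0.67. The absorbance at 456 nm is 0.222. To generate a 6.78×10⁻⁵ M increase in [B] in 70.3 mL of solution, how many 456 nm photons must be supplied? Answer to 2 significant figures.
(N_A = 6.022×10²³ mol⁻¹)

1.1×10¹⁹ photons

Product: (6.78×10⁻⁵ M)(0.0703 L) = 4.766×10⁻⁶ mol.
Photons that must be absorbed: 4.766×10⁻⁶ / 0.67 = 7.113×10⁻⁶ mol.
Fraction absorbed: 1 − 10^(−0.222) = 0.4002.
Incident photons needed: 7.113×10⁻⁶ / 0.4002 = 1.777×10⁻⁵ mol.
Photon count: 1.777×10⁻⁵ × 6.022×10²³ = 1.1×10¹⁹.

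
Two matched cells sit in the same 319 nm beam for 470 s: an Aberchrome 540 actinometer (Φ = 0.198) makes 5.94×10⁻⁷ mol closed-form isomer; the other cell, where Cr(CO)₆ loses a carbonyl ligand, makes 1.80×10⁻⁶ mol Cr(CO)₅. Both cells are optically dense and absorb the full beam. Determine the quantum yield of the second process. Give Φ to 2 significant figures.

Φ = 0.60

Photons absorbed by the actinometer: 5.94×10⁻⁷ / 0.198 = 3.000×10⁻⁶ mol.
Φ(unknown) = 1.80×10⁻⁶ / 3.000×10⁻⁶ = 0.60.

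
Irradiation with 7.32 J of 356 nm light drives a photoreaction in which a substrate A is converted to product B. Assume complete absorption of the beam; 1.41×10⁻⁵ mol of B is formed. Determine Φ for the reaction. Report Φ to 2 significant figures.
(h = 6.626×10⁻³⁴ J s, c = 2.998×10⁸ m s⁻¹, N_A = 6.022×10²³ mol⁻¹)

Φ = 0.65

Photon energy at 356 nm: hc/λ = (6.626×10⁻³⁴)(2.998×10⁸)/(356×10⁻⁹) = 5.580×10⁻¹⁹ J.
Photons incident: 7.32 / 5.580×10⁻¹⁹ = 1.312×10¹⁹, i.e. 1.312×10¹⁹/6.022×10²³ = 2.179×10⁻⁵ mol.
Φ = 1.41×10⁻⁵ mol / 2.179×10⁻⁵ mol photons = 0.65.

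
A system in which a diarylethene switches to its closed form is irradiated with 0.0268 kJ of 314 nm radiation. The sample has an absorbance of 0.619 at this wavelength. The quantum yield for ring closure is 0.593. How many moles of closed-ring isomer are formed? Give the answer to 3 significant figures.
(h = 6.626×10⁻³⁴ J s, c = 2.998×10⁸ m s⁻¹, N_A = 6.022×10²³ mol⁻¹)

Photon energy at 314 nm: hc/λ = (6.626×10⁻³⁴)(2.998×10⁸)/(314×10⁻⁹) = 6.326×10⁻¹⁹ J.
Incident energy: 0.0268 kJ = 26.8 J.
Photons incident: 26.8 / 6.326×10⁻¹⁹ = 4.236×10¹⁹, i.e. 4.236×10¹⁹/6.022×10²³ = 7.034×10⁻⁵ mol.
Fraction absorbed: 1 − 10^(−0.619) = 0.7596.
Photons absorbed: 0.7596 × 7.034×10⁻⁵ = 5.343×10⁻⁵ mol.
Product: Φ × n_abs = 0.593 × 5.343×10⁻⁵ = 3.168×10⁻⁵ mol.

3.17×10⁻⁵ mol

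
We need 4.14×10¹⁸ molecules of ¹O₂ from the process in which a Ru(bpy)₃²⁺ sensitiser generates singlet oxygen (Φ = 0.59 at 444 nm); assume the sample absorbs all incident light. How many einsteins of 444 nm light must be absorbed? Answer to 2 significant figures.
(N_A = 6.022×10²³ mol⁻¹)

1.2×10⁻⁵ einstein

Product: 4.14×10¹⁸ / 6.022×10²³ = 6.875×10⁻⁶ mol.
Photons that must be absorbed: 6.875×10⁻⁶ / 0.59 = 1.165×10⁻⁵ mol.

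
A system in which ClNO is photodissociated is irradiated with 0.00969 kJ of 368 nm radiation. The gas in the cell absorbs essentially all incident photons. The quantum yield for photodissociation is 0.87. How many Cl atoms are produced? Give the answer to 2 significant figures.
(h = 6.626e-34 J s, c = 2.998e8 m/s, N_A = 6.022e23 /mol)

Photon energy at 368 nm: hc/λ = (6.626e-34)(2.998e8)/(368e-9) = 5.398e-19 J.
Incident energy: 0.00969 kJ = 9.69 J.
Photons incident: 9.69 / 5.398e-19 = 1.795e19, i.e. 1.795e19/6.022e23 = 2.981e-5 mol.
Product: Φ × n_abs = 0.87 × 2.981e-5 = 2.593e-5 mol.
As a count: 2.593e-5 × 6.022e23 = 1.6e19.

1.6e19 atoms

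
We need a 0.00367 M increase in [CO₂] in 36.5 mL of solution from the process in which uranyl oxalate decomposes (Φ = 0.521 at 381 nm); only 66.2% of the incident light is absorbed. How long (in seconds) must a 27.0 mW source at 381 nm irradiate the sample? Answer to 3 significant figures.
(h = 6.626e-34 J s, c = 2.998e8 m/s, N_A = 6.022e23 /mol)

Product: (0.00367 M)(0.0365 L) = 1.340e-4 mol.
Photons that must be absorbed: 1.340e-4 / 0.521 = 2.572e-4 mol.
Incident photons needed: 2.572e-4 / 0.662 = 3.885e-4 mol.
Photon energy: hc/λ = 5.214e-19 J; per mole, 3.140e5 J mol⁻¹.
Energy required: 3.885e-4 × 3.140e5 = 122.0 J.
Time: 122.0 J / 0.027 W = 4520 s.

t ≈ 4520 s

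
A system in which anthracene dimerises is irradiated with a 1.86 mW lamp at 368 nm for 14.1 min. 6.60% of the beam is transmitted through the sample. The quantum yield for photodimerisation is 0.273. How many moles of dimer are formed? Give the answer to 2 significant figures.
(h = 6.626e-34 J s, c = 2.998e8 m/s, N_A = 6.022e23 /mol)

Photon energy at 368 nm: hc/λ = (6.626e-34)(2.998e8)/(368e-9) = 5.398e-19 J.
Energy delivered: (1.86 mW)(846 s) = 1.574 J.
Photons incident: 1.574 / 5.398e-19 = 2.916e18, i.e. 2.916e18/6.022e23 = 4.842e-6 mol.
Fraction absorbed: 1 − 6.60/100 = 0.9340.
Photons absorbed: 0.9340 × 4.842e-6 = 4.522e-6 mol.
Product: Φ × n_abs = 0.273 × 4.522e-6 = 1.235e-6 mol.

1.2e-6 mol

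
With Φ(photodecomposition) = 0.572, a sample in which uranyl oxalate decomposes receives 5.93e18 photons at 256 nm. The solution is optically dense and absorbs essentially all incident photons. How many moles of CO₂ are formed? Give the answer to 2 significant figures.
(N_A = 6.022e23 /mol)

Moles of photons: 5.93e18 / 6.022e23 = 9.847e-6 mol.
Product: Φ × n_abs = 0.572 × 9.847e-6 = 5.632e-6 mol.

5.6e-6 mol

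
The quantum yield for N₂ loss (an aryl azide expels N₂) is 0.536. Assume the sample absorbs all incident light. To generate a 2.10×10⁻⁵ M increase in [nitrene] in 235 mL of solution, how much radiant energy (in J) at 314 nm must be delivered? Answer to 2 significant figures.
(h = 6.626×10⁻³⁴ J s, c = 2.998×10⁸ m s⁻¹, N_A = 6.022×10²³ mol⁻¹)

3.5 J

Product: (2.10×10⁻⁵ M)(0.235 L) = 4.935×10⁻⁶ mol.
Photons that must be absorbed: 4.935×10⁻⁶ / 0.536 = 9.207×10⁻⁶ mol.
Photon energy: hc/λ = 6.326×10⁻¹⁹ J; per mole, 3.810×10⁵ J mol⁻¹.
Energy required: 9.207×10⁻⁶ × 3.810×10⁵ = 3.5 J.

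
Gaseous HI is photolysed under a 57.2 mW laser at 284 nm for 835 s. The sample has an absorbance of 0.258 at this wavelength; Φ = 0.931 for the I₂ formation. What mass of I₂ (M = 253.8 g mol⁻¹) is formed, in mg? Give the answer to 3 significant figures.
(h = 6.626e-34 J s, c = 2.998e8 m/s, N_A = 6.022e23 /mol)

12.0 mg

Photon energy at 284 nm: hc/λ = (6.626e-34)(2.998e8)/(284e-9) = 6.995e-19 J.
Energy delivered: (57.2 mW)(835 s) = 47.76 J.
Photons incident: 47.76 / 6.995e-19 = 6.828e19, i.e. 6.828e19/6.022e23 = 1.134e-4 mol.
Fraction absorbed: 1 − 10^(−0.258) = 0.4479.
Photons absorbed: 0.4479 × 1.134e-4 = 5.079e-5 mol.
Product: Φ × n_abs = 0.931 × 5.079e-5 = 4.729e-5 mol.
Mass: 4.729e-5 × 253.8 = 0.01200 g = 12.0 mg.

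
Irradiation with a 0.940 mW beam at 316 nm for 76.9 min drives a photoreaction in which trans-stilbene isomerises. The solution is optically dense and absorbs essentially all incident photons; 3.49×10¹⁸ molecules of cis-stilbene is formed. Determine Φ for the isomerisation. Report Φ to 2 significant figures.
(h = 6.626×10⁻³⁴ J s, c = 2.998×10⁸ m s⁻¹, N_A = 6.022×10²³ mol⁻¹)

Φ = 0.51

Product: 3.49×10¹⁸ / 6.022×10²³ = 5.795×10⁻⁶ mol.
Photon energy at 316 nm: hc/λ = (6.626×10⁻³⁴)(2.998×10⁸)/(316×10⁻⁹) = 6.286×10⁻¹⁹ J.
Energy delivered: (0.940 mW)(4614 s) = 4.337 J.
Photons incident: 4.337 / 6.286×10⁻¹⁹ = 6.899×10¹⁸, i.e. 6.899×10¹⁸/6.022×10²³ = 1.146×10⁻⁵ mol.
Φ = 5.795×10⁻⁶ mol / 1.146×10⁻⁵ mol photons = 0.51.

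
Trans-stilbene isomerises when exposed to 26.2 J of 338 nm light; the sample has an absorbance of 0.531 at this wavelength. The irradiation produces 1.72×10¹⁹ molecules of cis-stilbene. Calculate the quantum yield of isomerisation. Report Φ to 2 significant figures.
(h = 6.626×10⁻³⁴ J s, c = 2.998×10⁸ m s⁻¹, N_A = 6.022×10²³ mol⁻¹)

Product: 1.72×10¹⁹ / 6.022×10²³ = 2.856×10⁻⁵ mol.
Photon energy at 338 nm: hc/λ = (6.626×10⁻³⁴)(2.998×10⁸)/(338×10⁻⁹) = 5.877×10⁻¹⁹ J.
Photons incident: 26.2 / 5.877×10⁻¹⁹ = 4.458×10¹⁹, i.e. 4.458×10¹⁹/6.022×10²³ = 7.403×10⁻⁵ mol.
Fraction absorbed: 1 − 10^(−0.531) = 0.7056.
Photons absorbed: 0.7056 × 7.403×10⁻⁵ = 5.224×10⁻⁵ mol.
Φ = 2.856×10⁻⁵ mol / 5.224×10⁻⁵ mol photons = 0.55.

Φ = 0.55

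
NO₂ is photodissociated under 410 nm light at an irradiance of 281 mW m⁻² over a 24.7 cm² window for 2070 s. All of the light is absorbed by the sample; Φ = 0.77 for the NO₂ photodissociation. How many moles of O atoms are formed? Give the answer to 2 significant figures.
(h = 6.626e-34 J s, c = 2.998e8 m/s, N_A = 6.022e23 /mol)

3.8e-6 mol

Photon energy at 410 nm: hc/λ = (6.626e-34)(2.998e8)/(410e-9) = 4.845e-19 J.
Energy delivered: (281 mW m⁻²)(24.7e-4 m²)(2070 s) = 1.437 J.
Photons incident: 1.437 / 4.845e-19 = 2.966e18, i.e. 2.966e18/6.022e23 = 4.925e-6 mol.
Product: Φ × n_abs = 0.77 × 4.925e-6 = 3.792e-6 mol.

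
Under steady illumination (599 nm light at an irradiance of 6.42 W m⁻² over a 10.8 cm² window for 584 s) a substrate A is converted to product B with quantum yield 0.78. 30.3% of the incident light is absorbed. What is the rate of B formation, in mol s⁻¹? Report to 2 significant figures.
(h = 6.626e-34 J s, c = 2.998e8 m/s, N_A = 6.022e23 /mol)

8.2e-9 mol s⁻¹

Photon energy at 599 nm: hc/λ = (6.626e-34)(2.998e8)/(599e-9) = 3.316e-19 J.
Energy delivered: (6.42 W m⁻²)(10.8e-4 m²)(584 s) = 4.049 J.
Photons incident: 4.049 / 3.316e-19 = 1.221e19, i.e. 1.221e19/6.022e23 = 2.028e-5 mol.
Photons absorbed: 0.303 × 2.028e-5 = 6.145e-6 mol.
Product formed: 0.78 × 6.145e-6 = 4.793e-6 mol.
Rate: 4.793e-6 / 584 s = 8.2e-9 mol s⁻¹.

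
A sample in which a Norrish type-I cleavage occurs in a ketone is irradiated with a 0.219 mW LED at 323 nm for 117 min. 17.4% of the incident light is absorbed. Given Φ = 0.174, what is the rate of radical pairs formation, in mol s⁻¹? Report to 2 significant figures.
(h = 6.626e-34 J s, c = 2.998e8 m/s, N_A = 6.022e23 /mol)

Photon energy at 323 nm: hc/λ = (6.626e-34)(2.998e8)/(323e-9) = 6.150e-19 J.
Energy delivered: (0.219 mW)(7020 s) = 1.537 J.
Photons incident: 1.537 / 6.150e-19 = 2.499e18, i.e. 2.499e18/6.022e23 = 4.150e-6 mol.
Photons absorbed: 0.174 × 4.150e-6 = 7.221e-7 mol.
Product formed: 0.174 × 7.221e-7 = 1.256e-7 mol.
Rate: 1.256e-7 / 7020 s = 1.8e-11 mol s⁻¹.

1.8e-11 mol s⁻¹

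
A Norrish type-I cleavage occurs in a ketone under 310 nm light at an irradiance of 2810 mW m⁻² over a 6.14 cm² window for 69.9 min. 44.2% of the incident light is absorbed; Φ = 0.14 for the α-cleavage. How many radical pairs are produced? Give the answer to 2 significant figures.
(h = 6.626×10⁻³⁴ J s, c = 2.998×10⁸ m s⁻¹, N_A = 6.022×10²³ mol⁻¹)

Photon energy at 310 nm: hc/λ = (6.626×10⁻³⁴)(2.998×10⁸)/(310×10⁻⁹) = 6.408×10⁻¹⁹ J.
Energy delivered: (2810 mW m⁻²)(6.14×10⁻⁴ m²)(4194 s) = 7.236 J.
Photons incident: 7.236 / 6.408×10⁻¹⁹ = 1.129×10¹⁹, i.e. 1.129×10¹⁹/6.022×10²³ = 1.875×10⁻⁵ mol.
Photons absorbed: 0.442 × 1.875×10⁻⁵ = 8.288×10⁻⁶ mol.
Product: Φ × n_abs = 0.14 × 8.288×10⁻⁶ = 1.160×10⁻⁶ mol.
As a count: 1.160×10⁻⁶ × 6.022×10²³ = 7.0×10¹⁷.

7.0×10¹⁷ radical pairs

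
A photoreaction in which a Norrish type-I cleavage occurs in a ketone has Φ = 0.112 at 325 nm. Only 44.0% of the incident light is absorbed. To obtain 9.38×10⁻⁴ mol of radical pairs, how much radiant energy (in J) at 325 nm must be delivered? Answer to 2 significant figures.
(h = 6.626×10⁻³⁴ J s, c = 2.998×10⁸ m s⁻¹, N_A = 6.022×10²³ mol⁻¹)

Photons that must be absorbed: 9.38×10⁻⁴ / 0.112 = 0.008375 mol.
Incident photons needed: 0.008375 / 0.440 = 0.01903 mol.
Photon energy: hc/λ = 6.112×10⁻¹⁹ J; per mole, 3.681×10⁵ J mol⁻¹.
Energy required: 0.01903 × 3.681×10⁵ = 7000 J.

7000 J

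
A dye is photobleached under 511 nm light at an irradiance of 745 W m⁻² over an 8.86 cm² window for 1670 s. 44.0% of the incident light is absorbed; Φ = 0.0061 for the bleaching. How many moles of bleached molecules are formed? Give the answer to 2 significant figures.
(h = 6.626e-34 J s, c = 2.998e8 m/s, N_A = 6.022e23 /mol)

Photon energy at 511 nm: hc/λ = (6.626e-34)(2.998e8)/(511e-9) = 3.887e-19 J.
Energy delivered: (745 W m⁻²)(8.86e-4 m²)(1670 s) = 1102 J.
Photons incident: 1102 / 3.887e-19 = 2.835e21, i.e. 2.835e21/6.022e23 = 0.004708 mol.
Photons absorbed: 0.440 × 0.004708 = 0.002072 mol.
Product: Φ × n_abs = 0.0061 × 0.002072 = 1.264e-5 mol.

1.3e-5 mol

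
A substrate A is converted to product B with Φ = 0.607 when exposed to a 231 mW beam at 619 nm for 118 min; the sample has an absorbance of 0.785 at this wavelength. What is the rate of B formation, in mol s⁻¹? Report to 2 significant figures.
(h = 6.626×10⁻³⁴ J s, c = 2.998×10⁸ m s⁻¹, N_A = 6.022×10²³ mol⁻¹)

Photon energy at 619 nm: hc/λ = (6.626×10⁻³⁴)(2.998×10⁸)/(619×10⁻⁹) = 3.209×10⁻¹⁹ J.
Energy delivered: (231 mW)(7080 s) = 1635 J.
Photons incident: 1635 / 3.209×10⁻¹⁹ = 5.095×10²¹, i.e. 5.095×10²¹/6.022×10²³ = 0.008461 mol.
Fraction absorbed: 1 − 10^(−0.785) = 0.8359.
Photons absorbed: 0.8359 × 0.008461 = 0.007073 mol.
Product formed: 0.607 × 0.007073 = 0.004293 mol.
Rate: 0.004293 / 7080 s = 6.1×10⁻⁷ mol s⁻¹.

6.1×10⁻⁷ mol s⁻¹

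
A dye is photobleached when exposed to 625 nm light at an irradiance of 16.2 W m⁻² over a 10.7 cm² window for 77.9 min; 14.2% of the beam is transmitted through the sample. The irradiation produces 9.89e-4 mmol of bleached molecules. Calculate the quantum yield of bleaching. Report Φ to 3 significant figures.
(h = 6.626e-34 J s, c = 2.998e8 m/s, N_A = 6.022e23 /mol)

Product: 9.89e-4 mmol = 9.89e-7 mol.
Photon energy at 625 nm: hc/λ = (6.626e-34)(2.998e8)/(625e-9) = 3.178e-19 J.
Energy delivered: (16.2 W m⁻²)(10.7e-4 m²)(4674 s) = 81.02 J.
Photons incident: 81.02 / 3.178e-19 = 2.549e20, i.e. 2.549e20/6.022e23 = 4.233e-4 mol.
Fraction absorbed: 1 − 14.2/100 = 0.8580.
Photons absorbed: 0.8580 × 4.233e-4 = 3.632e-4 mol.
Φ = 9.89e-7 mol / 3.632e-4 mol photons = 0.00272.

Φ = 0.00272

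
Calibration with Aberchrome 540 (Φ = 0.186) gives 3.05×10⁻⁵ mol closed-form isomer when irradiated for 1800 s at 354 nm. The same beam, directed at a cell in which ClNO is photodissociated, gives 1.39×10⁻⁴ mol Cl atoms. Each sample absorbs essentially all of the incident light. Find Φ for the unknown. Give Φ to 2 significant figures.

Φ = 0.85

Photons absorbed by the actinometer: 3.05×10⁻⁵ / 0.186 = 1.640×10⁻⁴ mol.
Φ(unknown) = 1.39×10⁻⁴ / 1.640×10⁻⁴ = 0.85.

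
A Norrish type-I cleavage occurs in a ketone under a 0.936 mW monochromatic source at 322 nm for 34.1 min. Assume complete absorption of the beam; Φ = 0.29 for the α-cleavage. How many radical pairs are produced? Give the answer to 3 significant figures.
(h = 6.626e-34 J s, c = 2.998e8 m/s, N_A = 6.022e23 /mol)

9.00e17 radical pairs

Photon energy at 322 nm: hc/λ = (6.626e-34)(2.998e8)/(322e-9) = 6.169e-19 J.
Energy delivered: (0.936 mW)(2046 s) = 1.915 J.
Photons incident: 1.915 / 6.169e-19 = 3.104e18, i.e. 3.104e18/6.022e23 = 5.154e-6 mol.
Product: Φ × n_abs = 0.29 × 5.154e-6 = 1.495e-6 mol.
As a count: 1.495e-6 × 6.022e23 = 9.00e17.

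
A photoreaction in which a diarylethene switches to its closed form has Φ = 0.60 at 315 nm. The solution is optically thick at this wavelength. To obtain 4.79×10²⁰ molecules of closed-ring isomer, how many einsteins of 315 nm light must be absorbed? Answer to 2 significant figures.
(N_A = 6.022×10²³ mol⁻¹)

Product: 4.79×10²⁰ / 6.022×10²³ = 7.954×10⁻⁴ mol.
Photons that must be absorbed: 7.954×10⁻⁴ / 0.60 = 0.001326 mol.

0.0013 einstein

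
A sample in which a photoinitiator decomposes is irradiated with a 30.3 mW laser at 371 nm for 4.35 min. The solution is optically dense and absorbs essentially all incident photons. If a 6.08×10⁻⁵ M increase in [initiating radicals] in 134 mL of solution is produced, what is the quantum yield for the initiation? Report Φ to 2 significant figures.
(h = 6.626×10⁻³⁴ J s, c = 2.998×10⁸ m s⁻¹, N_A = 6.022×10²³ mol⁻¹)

Product: (6.08×10⁻⁵ M)(0.134 L) = 8.147×10⁻⁶ mol.
Photon energy at 371 nm: hc/λ = (6.626×10⁻³⁴)(2.998×10⁸)/(371×10⁻⁹) = 5.354×10⁻¹⁹ J.
Energy delivered: (30.3 mW)(261 s) = 7.908 J.
Photons incident: 7.908 / 5.354×10⁻¹⁹ = 1.477×10¹⁹, i.e. 1.477×10¹⁹/6.022×10²³ = 2.453×10⁻⁵ mol.
Φ = 8.147×10⁻⁶ mol / 2.453×10⁻⁵ mol photons = 0.33.

Φ = 0.33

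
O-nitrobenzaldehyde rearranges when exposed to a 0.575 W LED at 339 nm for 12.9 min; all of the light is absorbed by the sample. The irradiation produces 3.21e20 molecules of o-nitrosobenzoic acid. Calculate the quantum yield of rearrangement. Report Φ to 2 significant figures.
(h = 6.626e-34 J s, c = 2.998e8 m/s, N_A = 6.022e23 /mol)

Product: 3.21e20 / 6.022e23 = 5.330e-4 mol.
Photon energy at 339 nm: hc/λ = (6.626e-34)(2.998e8)/(339e-9) = 5.860e-19 J.
Energy delivered: (0.575 W)(774 s) = 445.0 J.
Photons incident: 445.0 / 5.860e-19 = 7.594e20, i.e. 7.594e20/6.022e23 = 0.001261 mol.
Φ = 5.330e-4 mol / 0.001261 mol photons = 0.42.

Φ = 0.42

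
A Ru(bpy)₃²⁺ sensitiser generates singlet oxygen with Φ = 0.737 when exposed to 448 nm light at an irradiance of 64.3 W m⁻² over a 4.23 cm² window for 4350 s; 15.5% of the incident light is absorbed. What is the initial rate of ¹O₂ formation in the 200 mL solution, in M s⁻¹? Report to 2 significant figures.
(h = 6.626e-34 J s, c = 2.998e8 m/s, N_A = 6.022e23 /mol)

Photon energy at 448 nm: hc/λ = (6.626e-34)(2.998e8)/(448e-9) = 4.434e-19 J.
Energy delivered: (64.3 W m⁻²)(4.23e-4 m²)(4350 s) = 118.3 J.
Photons incident: 118.3 / 4.434e-19 = 2.668e20, i.e. 2.668e20/6.022e23 = 4.430e-4 mol.
Photons absorbed: 0.155 × 4.430e-4 = 6.867e-5 mol.
Product formed: 0.737 × 6.867e-5 = 5.061e-5 mol.
Rate: 5.061e-5 mol / (4350 s × 0.2 L) = 5.8e-8 M s⁻¹.

5.8e-8 M s⁻¹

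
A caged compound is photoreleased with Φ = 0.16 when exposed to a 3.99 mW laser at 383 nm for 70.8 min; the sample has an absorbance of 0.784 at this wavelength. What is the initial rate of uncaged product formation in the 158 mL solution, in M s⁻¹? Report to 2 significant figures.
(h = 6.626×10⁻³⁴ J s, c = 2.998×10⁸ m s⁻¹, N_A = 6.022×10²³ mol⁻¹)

1.1×10⁻⁸ M s⁻¹

Photon energy at 383 nm: hc/λ = (6.626×10⁻³⁴)(2.998×10⁸)/(383×10⁻⁹) = 5.187×10⁻¹⁹ J.
Energy delivered: (3.99 mW)(4248 s) = 16.95 J.
Photons incident: 16.95 / 5.187×10⁻¹⁹ = 3.268×10¹⁹, i.e. 3.268×10¹⁹/6.022×10²³ = 5.427×10⁻⁵ mol.
Fraction absorbed: 1 − 10^(−0.784) = 0.8356.
Photons absorbed: 0.8356 × 5.427×10⁻⁵ = 4.535×10⁻⁵ mol.
Product formed: 0.16 × 4.535×10⁻⁵ = 7.256×10⁻⁶ mol.
Rate: 7.256×10⁻⁶ mol / (4248 s × 0.158 L) = 1.1×10⁻⁸ M s⁻¹.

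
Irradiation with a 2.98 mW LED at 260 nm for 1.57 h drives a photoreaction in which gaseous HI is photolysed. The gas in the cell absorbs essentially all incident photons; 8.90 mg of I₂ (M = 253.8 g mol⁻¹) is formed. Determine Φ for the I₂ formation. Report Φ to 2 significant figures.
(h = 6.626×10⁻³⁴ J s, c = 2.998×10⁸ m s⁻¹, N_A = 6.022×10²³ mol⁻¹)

Product: 8.90 mg / 253.8 g mol⁻¹ = 3.507×10⁻⁵ mol.
Photon energy at 260 nm: hc/λ = (6.626×10⁻³⁴)(2.998×10⁸)/(260×10⁻⁹) = 7.640×10⁻¹⁹ J.
Energy delivered: (2.98 mW)(5652 s) = 16.84 J.
Photons incident: 16.84 / 7.640×10⁻¹⁹ = 2.204×10¹⁹, i.e. 2.204×10¹⁹/6.022×10²³ = 3.660×10⁻⁵ mol.
Φ = 3.507×10⁻⁵ mol / 3.660×10⁻⁵ mol photons = 0.96.

Φ = 0.96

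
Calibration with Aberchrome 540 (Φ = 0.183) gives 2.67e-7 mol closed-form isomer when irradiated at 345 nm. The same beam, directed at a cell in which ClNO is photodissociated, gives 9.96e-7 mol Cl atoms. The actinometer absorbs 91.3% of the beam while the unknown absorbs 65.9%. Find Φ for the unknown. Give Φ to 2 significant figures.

Photons absorbed by the actinometer: 2.67e-7 / 0.183 = 1.459e-6 mol.
Incident flux: 1.459e-6 / 0.913 = 1.598e-6 einstein.
Absorbed by unknown: 0.659 × 1.598e-6 = 1.053e-6 mol.
Φ(unknown) = 9.96e-7 / 1.053e-6 = 0.95.

Φ = 0.95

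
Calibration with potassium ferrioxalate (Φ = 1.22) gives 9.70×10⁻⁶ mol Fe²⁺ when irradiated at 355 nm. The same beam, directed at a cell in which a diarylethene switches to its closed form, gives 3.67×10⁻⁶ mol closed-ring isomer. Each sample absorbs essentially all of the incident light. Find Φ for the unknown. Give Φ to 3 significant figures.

Φ = 0.462

Photons absorbed by the actinometer: 9.70×10⁻⁶ / 1.22 = 7.951×10⁻⁶ mol.
Φ(unknown) = 3.67×10⁻⁶ / 7.951×10⁻⁶ = 0.462.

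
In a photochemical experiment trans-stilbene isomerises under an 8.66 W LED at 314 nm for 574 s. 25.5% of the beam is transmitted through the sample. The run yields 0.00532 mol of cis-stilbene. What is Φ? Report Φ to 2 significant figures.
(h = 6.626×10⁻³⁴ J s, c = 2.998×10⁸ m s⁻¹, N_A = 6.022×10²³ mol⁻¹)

Photon energy at 314 nm: hc/λ = (6.626×10⁻³⁴)(2.998×10⁸)/(314×10⁻⁹) = 6.326×10⁻¹⁹ J.
Energy delivered: (8.66 W)(574 s) = 4971 J.
Photons incident: 4971 / 6.326×10⁻¹⁹ = 7.858×10²¹, i.e. 7.858×10²¹/6.022×10²³ = 0.01305 mol.
Fraction absorbed: 1 − 25.5/100 = 0.7450.
Photons absorbed: 0.7450 × 0.01305 = 0.009722 mol.
Φ = 0.00532 mol / 0.009722 mol photons = 0.55.

Φ = 0.55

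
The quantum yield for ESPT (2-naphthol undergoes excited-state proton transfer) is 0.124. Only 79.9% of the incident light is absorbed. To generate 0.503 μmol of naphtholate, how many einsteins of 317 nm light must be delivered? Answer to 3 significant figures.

Product: 0.503 μmol = 5.03e-7 mol.
Photons that must be absorbed: 5.03e-7 / 0.124 = 4.056e-6 mol.
Incident photons needed: 4.056e-6 / 0.799 = 5.076e-6 mol.

5.08e-6 einstein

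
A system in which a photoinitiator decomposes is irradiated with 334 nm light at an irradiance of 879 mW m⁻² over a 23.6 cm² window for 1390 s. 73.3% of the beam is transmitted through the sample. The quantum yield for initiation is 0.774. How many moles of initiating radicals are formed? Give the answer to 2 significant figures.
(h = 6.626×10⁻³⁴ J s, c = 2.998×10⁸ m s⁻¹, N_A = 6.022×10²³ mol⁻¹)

1.7×10⁻⁶ mol

Photon energy at 334 nm: hc/λ = (6.626×10⁻³⁴)(2.998×10⁸)/(334×10⁻⁹) = 5.948×10⁻¹⁹ J.
Energy delivered: (879 mW m⁻²)(23.6×10⁻⁴ m²)(1390 s) = 2.883 J.
Photons incident: 2.883 / 5.948×10⁻¹⁹ = 4.847×10¹⁸, i.e. 4.847×10¹⁸/6.022×10²³ = 8.049×10⁻⁶ mol.
Fraction absorbed: 1 − 73.3/100 = 0.2670.
Photons absorbed: 0.2670 × 8.049×10⁻⁶ = 2.149×10⁻⁶ mol.
Product: Φ × n_abs = 0.774 × 2.149×10⁻⁶ = 1.663×10⁻⁶ mol.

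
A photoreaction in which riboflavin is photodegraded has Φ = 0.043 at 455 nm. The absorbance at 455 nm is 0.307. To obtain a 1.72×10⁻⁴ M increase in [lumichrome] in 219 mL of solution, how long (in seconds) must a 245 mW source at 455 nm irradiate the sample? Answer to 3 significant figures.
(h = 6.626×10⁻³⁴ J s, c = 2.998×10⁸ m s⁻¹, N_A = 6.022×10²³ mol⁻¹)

Product: (1.72×10⁻⁴ M)(0.219 L) = 3.767×10⁻⁵ mol.
Photons that must be absorbed: 3.767×10⁻⁵ / 0.043 = 8.760×10⁻⁴ mol.
Fraction absorbed: 1 − 10^(−0.307) = 0.5068.
Incident photons needed: 8.760×10⁻⁴ / 0.5068 = 0.001728 mol.
Photon energy: hc/λ = 4.366×10⁻¹⁹ J; per mole, 2.629×10⁵ J mol⁻¹.
Energy required: 0.001728 × 2.629×10⁵ = 454.3 J.
Time: 454.3 J / 0.245 W = 1850 s.

t ≈ 1850 s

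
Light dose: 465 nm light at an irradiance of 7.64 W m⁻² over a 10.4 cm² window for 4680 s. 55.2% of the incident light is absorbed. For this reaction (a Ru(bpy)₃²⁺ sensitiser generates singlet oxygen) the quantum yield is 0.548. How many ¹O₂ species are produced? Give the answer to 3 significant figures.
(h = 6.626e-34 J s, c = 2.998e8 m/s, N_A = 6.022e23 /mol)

Photon energy at 465 nm: hc/λ = (6.626e-34)(2.998e8)/(465e-9) = 4.272e-19 J.
Energy delivered: (7.64 W m⁻²)(10.4e-4 m²)(4680 s) = 37.19 J.
Photons incident: 37.19 / 4.272e-19 = 8.706e19, i.e. 8.706e19/6.022e23 = 1.446e-4 mol.
Photons absorbed: 0.552 × 1.446e-4 = 7.982e-5 mol.
Product: Φ × n_abs = 0.548 × 7.982e-5 = 4.374e-5 mol.
As a count: 4.374e-5 × 6.022e23 = 2.63e19.

2.63e19 species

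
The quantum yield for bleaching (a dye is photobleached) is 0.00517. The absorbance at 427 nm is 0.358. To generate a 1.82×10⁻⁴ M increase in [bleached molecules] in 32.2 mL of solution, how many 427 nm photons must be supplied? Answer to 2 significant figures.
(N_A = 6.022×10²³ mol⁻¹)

Product: (1.82×10⁻⁴ M)(0.0322 L) = 5.860×10⁻⁶ mol.
Photons that must be absorbed: 5.860×10⁻⁶ / 0.00517 = 0.001133 mol.
Fraction absorbed: 1 − 10^(−0.358) = 0.5615.
Incident photons needed: 0.001133 / 0.5615 = 0.002018 mol.
Photon count: 0.002018 × 6.022×10²³ = 1.2×10²¹.

1.2×10²¹ photons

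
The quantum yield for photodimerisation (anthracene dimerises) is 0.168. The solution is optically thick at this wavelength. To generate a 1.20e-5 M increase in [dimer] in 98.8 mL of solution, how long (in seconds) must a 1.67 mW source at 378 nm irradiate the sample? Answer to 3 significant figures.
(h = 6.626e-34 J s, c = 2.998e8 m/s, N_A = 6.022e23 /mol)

t ≈ 1340 s

Product: (1.20e-5 M)(0.0988 L) = 1.186e-6 mol.
Photons that must be absorbed: 1.186e-6 / 0.168 = 7.060e-6 mol.
Photon energy: hc/λ = 5.255e-19 J; per mole, 3.165e5 J mol⁻¹.
Energy required: 7.060e-6 × 3.165e5 = 2.234 J.
Time: 2.234 J / 0.00167 W = 1340 s.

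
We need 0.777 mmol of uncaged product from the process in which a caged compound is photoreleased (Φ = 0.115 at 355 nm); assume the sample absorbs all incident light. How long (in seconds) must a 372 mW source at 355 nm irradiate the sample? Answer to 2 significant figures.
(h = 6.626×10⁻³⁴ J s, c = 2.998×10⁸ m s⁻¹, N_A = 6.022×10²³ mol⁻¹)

Product: 0.777 mmol = 7.77×10⁻⁴ mol.
Photons that must be absorbed: 7.77×10⁻⁴ / 0.115 = 0.006757 mol.
Photon energy: hc/λ = 5.596×10⁻¹⁹ J; per mole, 3.370×10⁵ J mol⁻¹.
Energy required: 0.006757 × 3.370×10⁵ = 2277 J.
Time: 2277 J / 0.372 W = 6100 s.

t ≈ 6100 s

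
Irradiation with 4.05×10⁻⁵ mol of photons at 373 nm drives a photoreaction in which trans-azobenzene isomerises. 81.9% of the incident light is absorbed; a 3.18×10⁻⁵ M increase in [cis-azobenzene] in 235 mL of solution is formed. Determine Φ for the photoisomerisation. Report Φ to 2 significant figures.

Product: (3.18×10⁻⁵ M)(0.235 L) = 7.473×10⁻⁶ mol.
Photons absorbed: 0.819 × 4.05×10⁻⁵ = 3.317×10⁻⁵ mol.
Φ = 7.473×10⁻⁶ mol / 3.317×10⁻⁵ mol photons = 0.23.

Φ = 0.23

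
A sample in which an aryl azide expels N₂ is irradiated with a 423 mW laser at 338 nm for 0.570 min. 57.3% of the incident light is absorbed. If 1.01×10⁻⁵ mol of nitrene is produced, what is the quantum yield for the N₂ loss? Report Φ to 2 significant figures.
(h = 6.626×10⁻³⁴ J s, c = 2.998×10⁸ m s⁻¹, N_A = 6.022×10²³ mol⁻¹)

Φ = 0.43

Photon energy at 338 nm: hc/λ = (6.626×10⁻³⁴)(2.998×10⁸)/(338×10⁻⁹) = 5.877×10⁻¹⁹ J.
Energy delivered: (423 mW)(34.2 s) = 14.47 J.
Photons incident: 14.47 / 5.877×10⁻¹⁹ = 2.462×10¹⁹, i.e. 2.462×10¹⁹/6.022×10²³ = 4.088×10⁻⁵ mol.
Photons absorbed: 0.573 × 4.088×10⁻⁵ = 2.342×10⁻⁵ mol.
Φ = 1.01×10⁻⁵ mol / 2.342×10⁻⁵ mol photons = 0.43.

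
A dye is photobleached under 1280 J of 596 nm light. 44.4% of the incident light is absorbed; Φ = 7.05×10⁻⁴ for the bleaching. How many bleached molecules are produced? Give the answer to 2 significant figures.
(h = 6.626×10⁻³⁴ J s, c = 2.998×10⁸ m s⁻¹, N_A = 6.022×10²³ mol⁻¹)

Photon energy at 596 nm: hc/λ = (6.626×10⁻³⁴)(2.998×10⁸)/(596×10⁻⁹) = 3.333×10⁻¹⁹ J.
Photons incident: 1280 / 3.333×10⁻¹⁹ = 3.840×10²¹, i.e. 3.840×10²¹/6.022×10²³ = 0.006377 mol.
Photons absorbed: 0.444 × 0.006377 = 0.002831 mol.
Product: Φ × n_abs = 7.05×10⁻⁴ × 0.002831 = 1.996×10⁻⁶ mol.
As a count: 1.996×10⁻⁶ × 6.022×10²³ = 1.2×10¹⁸.

1.2×10¹⁸ bleached molecules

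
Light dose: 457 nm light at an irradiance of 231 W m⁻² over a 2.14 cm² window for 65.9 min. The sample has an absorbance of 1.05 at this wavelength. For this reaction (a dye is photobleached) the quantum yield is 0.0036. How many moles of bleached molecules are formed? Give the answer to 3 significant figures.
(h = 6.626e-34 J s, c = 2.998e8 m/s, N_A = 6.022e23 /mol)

Photon energy at 457 nm: hc/λ = (6.626e-34)(2.998e8)/(457e-9) = 4.347e-19 J.
Energy delivered: (231 W m⁻²)(2.14e-4 m²)(3954 s) = 195.5 J.
Photons incident: 195.5 / 4.347e-19 = 4.497e20, i.e. 4.497e20/6.022e23 = 7.468e-4 mol.
Fraction absorbed: 1 − 10^(−1.05) = 0.9109.
Photons absorbed: 0.9109 × 7.468e-4 = 6.803e-4 mol.
Product: Φ × n_abs = 0.0036 × 6.803e-4 = 2.449e-6 mol.

2.45e-6 mol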